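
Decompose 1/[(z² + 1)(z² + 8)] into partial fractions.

Coefficient matching gives A = C = 0, B = 1/(8-1) = 1/7, D = -B = -1/7
Result: (1/7)/(z² + 1) - (1/7)/(z² + 8)


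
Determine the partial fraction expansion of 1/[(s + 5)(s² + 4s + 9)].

Cover-up at s = -5: α = 1/((-5)² + 4·(-5) + 9) = 1/14. Then β = -α = -1/14, γ = -α·(4 - 5) = 1/14
Result: (1/14)/(s + 5) - ((1/14)s - 1/14)/(s² + 4s + 9)


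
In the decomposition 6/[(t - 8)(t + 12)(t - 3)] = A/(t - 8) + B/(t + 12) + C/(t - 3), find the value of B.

Cover-up at t = -12: B = 6/[(-12 - 8)(-12 - 3)] = 6/[(-20)(-15)] = 6/300 = 1/50


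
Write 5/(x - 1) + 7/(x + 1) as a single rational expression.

Common denominator (x - 1)(x + 1). Numerator: 5(x + 1) + 7(x - 1) = (5x + 5) + (7x - 7) = 12x - 2
Result: (12x - 2)/[(x - 1)(x + 1)]


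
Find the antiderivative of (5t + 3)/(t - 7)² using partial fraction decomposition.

Decompose: α = 5, β = 5·7 + 3 = 38, so (5t + 3)/(t - 7)² = 5/(t - 7) + 38/(t - 7)². Integrate: ∫ α/(t - 7) dt = 5 ln|(t - 7)|; ∫ β/(t - 7)² dt = -38/(t - 7). Sum: 5 ln|(t - 7)| - 38/(t - 7) + C


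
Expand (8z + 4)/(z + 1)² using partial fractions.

(8z + 4) = α(z + 1) + β. At z = -1: β = 8·(-1) + 4 = -4. Coeff of z: α = 8
Result: 8/(z + 1) - 4/(z + 1)²


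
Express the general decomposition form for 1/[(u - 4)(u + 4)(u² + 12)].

Two linear + quadratic: α/(u - 4) + β/(u + 4) + (γu + δ)/(u² + 12)


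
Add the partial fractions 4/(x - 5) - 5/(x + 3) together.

Common denominator (x - 5)(x + 3). Numerator: 4(x + 3) - 5(x - 5) = (4x + 12) - (5x - 25) = -x + 37
Result: (-x + 37)/[(x - 5)(x + 3)]


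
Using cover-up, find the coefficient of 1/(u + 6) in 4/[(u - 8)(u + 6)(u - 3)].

Cover (u + 6), set u=-6: 4/[(-6 - 8)(-6 - 3)] = 2/63


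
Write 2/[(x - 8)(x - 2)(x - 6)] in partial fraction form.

Using cover-up method: A = 1/6, B = 1/12, C = -1/4
Result: (1/6)/(x - 8) + (1/12)/(x - 2) - (1/4)/(x - 6)


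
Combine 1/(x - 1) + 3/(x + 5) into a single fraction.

Common denominator (x - 1)(x + 5). Numerator: 1(x + 5) + 3(x - 1) = (x + 5) + (3x - 3) = 4x + 2
Result: (4x + 2)/[(x - 1)(x + 5)]


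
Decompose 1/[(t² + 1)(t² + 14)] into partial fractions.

Coefficient matching gives A = C = 0, B = 1/(14-1) = 1/13, D = -B = -1/13
Result: (1/13)/(t² + 1) - (1/13)/(t² + 14)


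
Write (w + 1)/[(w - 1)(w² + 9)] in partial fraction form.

At w=1: P = (1·1 + 1)/(1² + 9) = 1/5. Q = -P = -1/5, R = 1 - 1·P = 4/5
Result: (1/5)/(w - 1) - ((1/5)w - 4/5)/(w² + 9)


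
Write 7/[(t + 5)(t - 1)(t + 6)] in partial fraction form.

Using cover-up method: A = -7/6, B = 1/6, C = 1
Result: (-7/6)/(t + 5) + (1/6)/(t - 1) + 1/(t + 6)


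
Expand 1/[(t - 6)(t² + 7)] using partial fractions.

Cover-up at t = 6: P = 1/(6² + 7) = 1/43. Then Q = -P = -1/43, R = -P·(0 + 6) = -6/43
Result: (1/43)/(t - 6) - ((1/43)t + 6/43)/(t² + 7)


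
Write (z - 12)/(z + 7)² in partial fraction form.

(z - 12) = α(z + 7) + β. At z = -7: β = 1·(-7) - 12 = -19. Coeff of z: α = 1
Result: 1/(z + 7) - 19/(z + 7)²


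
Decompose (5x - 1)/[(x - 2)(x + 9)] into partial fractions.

At x=2: P = (5·2 - 1)/(2 + 9) = 9/11. At x=-9: Q = (5·(-9) - 1)/(-9 - 2) = 46/11
Result: (9/11)/(x - 2) + (46/11)/(x + 9)


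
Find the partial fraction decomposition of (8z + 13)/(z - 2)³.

(8z + 13) = P(z - 2)² + Q(z - 2) + R. At z = 2: R = 8·2 + 13 = 29. Coefficients: P = 0, Q = 8
Result: 8/(z - 2)² + 29/(z - 2)³


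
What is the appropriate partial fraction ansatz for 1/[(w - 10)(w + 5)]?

Distinct linear factors: α/(w - 10) + β/(w + 5)


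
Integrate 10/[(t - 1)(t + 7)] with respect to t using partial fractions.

Decompose: 10/[(t - 1)(t + 7)] = (5/4)/(t - 1) - (5/4)/(t + 7). Integrate each term: (5/4) ln|(t - 1)| - (5/4) ln|(t + 7)| + C


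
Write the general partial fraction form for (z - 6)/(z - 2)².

Repeated linear factor: α/(z - 2) + β/(z - 2)²


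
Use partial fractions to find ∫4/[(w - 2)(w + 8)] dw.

Decompose: 4/[(w - 2)(w + 8)] = (2/5)/(w - 2) - (2/5)/(w + 8). Integrate each term: (2/5) ln|(w - 2)| - (2/5) ln|(w + 8)| + C


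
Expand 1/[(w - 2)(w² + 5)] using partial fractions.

Cover-up at w = 2: α = 1/(2² + 5) = 1/9. Then β = -α = -1/9, γ = -α·(0 + 2) = -2/9
Result: (1/9)/(w - 2) - ((1/9)w + 2/9)/(w² + 5)


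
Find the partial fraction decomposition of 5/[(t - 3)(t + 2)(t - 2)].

Using cover-up method: A = 1, B = 1/4, C = -5/4
Result: 1/(t - 3) + (1/4)/(t + 2) - (5/4)/(t - 2)


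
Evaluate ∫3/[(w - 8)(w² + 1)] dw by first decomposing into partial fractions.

Cover-up at w=8: A = 3/(8²+1) = 3/65. Coeff matching: B = -3/65, C = -24/65. Decomposition: (3/65)/(w - 8) - ((3/65)w + 24/65)/(w² + 1). Integrate: linear → ln, quadratic → (1/2)ln + arctan: (3/65) ln|(w - 8)| - (3/130) ln(w² + 1) - (24/65) arctan(w) + C


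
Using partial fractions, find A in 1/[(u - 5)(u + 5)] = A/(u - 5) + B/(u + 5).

Cover-up at u = 5: A = 1/(5 + 5) = 1/10


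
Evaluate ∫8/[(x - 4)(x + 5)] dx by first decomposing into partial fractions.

Decompose: 8/[(x - 4)(x + 5)] = (8/9)/(x - 4) - (8/9)/(x + 5). Integrate each term: (8/9) ln|(x - 4)| - (8/9) ln|(x + 5)| + C


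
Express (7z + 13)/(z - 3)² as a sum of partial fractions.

(7z + 13) = α(z - 3) + β. At z = 3: β = 7·3 + 13 = 34. Coeff of z: α = 7
Result: 7/(z - 3) + 34/(z - 3)²


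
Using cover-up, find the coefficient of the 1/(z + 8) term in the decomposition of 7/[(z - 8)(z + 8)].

Cover (z + 8), set z=-8: 7/((z - 8) at z=-8) = 7/(-16) = -7/16


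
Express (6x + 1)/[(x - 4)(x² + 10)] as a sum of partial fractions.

At x=4: A = (6·4 + 1)/(4² + 10) = 25/26. B = -A = -25/26, C = 6 - 4·A = 28/13
Result: (25/26)/(x - 4) - ((25/26)x - 28/13)/(x² + 10)


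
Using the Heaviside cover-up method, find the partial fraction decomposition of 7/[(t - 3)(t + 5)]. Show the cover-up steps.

Cover (t - 3): set t=3, get A = 7/(3 + 5) = 7/8. Cover (t + 5): set t=-5, get B = 7/(-5 - 3) = -7/8.
Result: (7/8)/(t - 3) - (7/8)/(t + 5)


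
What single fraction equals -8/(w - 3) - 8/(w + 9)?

Common denominator (w - 3)(w + 9). Numerator: -8(w + 9) - 8(w - 3) = (-8w - 72) - (8w - 24) = -16w - 48
Result: (-16w - 48)/[(w - 3)(w + 9)]


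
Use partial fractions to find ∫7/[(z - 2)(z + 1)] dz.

Decompose: 7/[(z - 2)(z + 1)] = (7/3)/(z - 2) - (7/3)/(z + 1). Integrate each term: (7/3) ln|(z - 2)| - (7/3) ln|(z + 1)| + C


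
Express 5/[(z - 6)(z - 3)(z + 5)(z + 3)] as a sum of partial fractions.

Using Heaviside cover-up: (5/297)/(z - 6) - (5/144)/(z - 3) - (5/176)/(z + 5) + (5/108)/(z + 3)


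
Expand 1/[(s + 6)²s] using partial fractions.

Cover-up at s=0: C = 1/(0 + 6)² = 1/36. Cover-up at s=-6: B = 1/(-6 - 0) = -1/6. Comparing s² coeff: A = -C = -1/36
Result: (-1/36)/(s + 6) - (1/6)/(s + 6)² + (1/36)/s


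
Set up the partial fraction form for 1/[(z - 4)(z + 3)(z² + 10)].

Two linear + quadratic: P/(z - 4) + Q/(z + 3) + (Rz + S)/(z² + 10)


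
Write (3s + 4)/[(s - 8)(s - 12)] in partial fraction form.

At s=8: A = (3·8 + 4)/(8 - 12) = -7. At s=12: B = (3·12 + 4)/(12 - 8) = 10
Result: -7/(s - 8) + 10/(s - 12)


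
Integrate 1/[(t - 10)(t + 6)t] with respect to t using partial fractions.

Cover-up: P = 1/160, Q = 1/96, R = -1/60. Decomposition: (1/160)/(t - 10) + (1/96)/(t + 6) - (1/60)/t. Integrate each term: (1/160) ln|(t - 10)| + (1/96) ln|(t + 6)| - (1/60) ln|t| + C


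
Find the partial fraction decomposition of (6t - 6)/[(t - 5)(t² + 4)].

At t=5: A = (6·5 - 6)/(5² + 4) = 24/29. B = -A = -24/29, C = 6 - 5·A = 54/29
Result: (24/29)/(t - 5) - ((24/29)t - 54/29)/(t² + 4)


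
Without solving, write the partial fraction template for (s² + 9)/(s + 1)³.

Repeated linear factor (power 3): P/(s + 1) + Q/(s + 1)² + R/(s + 1)³


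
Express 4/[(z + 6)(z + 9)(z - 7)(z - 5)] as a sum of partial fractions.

Using Heaviside cover-up: (4/429)/(z + 6) - (1/168)/(z + 9) + (1/104)/(z - 7) - (1/77)/(z - 5)


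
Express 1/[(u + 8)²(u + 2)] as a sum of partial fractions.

Cover-up at u=-2: R = 1/(-2 + 8)² = 1/36. Cover-up at u=-8: Q = 1/(-8 + 2) = -1/6. Comparing u² coeff: P = -R = -1/36
Result: (-1/36)/(u + 8) - (1/6)/(u + 8)² + (1/36)/(u + 2)


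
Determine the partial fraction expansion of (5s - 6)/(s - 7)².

(5s - 6) = α(s - 7) + β. At s = 7: β = 5·7 - 6 = 29. Coeff of s: α = 5
Result: 5/(s - 7) + 29/(s - 7)²


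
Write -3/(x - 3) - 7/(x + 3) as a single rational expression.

Common denominator (x - 3)(x + 3). Numerator: -3(x + 3) - 7(x - 3) = (-3x - 9) - (7x - 21) = -10x + 12
Result: (-10x + 12)/[(x - 3)(x + 3)]


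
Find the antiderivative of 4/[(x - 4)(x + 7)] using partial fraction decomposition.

Decompose: 4/[(x - 4)(x + 7)] = (4/11)/(x - 4) - (4/11)/(x + 7). Integrate each term: (4/11) ln|(x - 4)| - (4/11) ln|(x + 7)| + C


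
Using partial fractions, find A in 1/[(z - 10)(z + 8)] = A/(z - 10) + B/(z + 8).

Cover-up at z = 10: A = 1/(10 + 8) = 1/18


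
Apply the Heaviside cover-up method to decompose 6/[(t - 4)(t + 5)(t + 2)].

Cover (t - 4), t=4: A = 6/[(4 + 5)(4 + 2)] = 1/9. Cover (t + 5), t=-5: B = 6/[(-5 - 4)(-5 + 2)] = 2/9. Cover (t + 2), t=-2: C = 6/[(-2 - 4)(-2 + 5)] = -1/3.
Result: (1/9)/(t - 4) + (2/9)/(t + 5) - (1/3)/(t + 2)


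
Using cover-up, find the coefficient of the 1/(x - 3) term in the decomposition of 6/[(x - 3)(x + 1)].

Cover (x - 3), set x=3: 6/((x + 1) at x=3) = 6/(4) = 3/2


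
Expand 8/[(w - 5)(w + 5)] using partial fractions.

8/(w - 5)(w + 5) = α/(w - 5) + β/(w + 5). α = 8/(5 + 5) = 4/5, β = 8/(-5 - 5) = -4/5
Result: (4/5)/(w - 5) - (4/5)/(w + 5)


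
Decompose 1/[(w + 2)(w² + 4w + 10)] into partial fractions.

Cover-up at w = -2: A = 1/((-2)² + 4·(-2) + 10) = 1/6. Then B = -A = -1/6, C = -A·(4 - 2) = -1/3
Result: (1/6)/(w + 2) - ((1/6)w + 1/3)/(w² + 4w + 10)


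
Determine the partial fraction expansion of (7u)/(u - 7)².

(7u) = P(u - 7) + Q. At u = 7: Q = 7·7 + 0 = 49. Coeff of u: P = 7
Result: 7/(u - 7) + 49/(u - 7)²


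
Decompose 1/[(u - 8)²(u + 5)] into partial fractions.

Cover-up at u=-5: R = 1/(-5 - 8)² = 1/169. Cover-up at u=8: Q = 1/(8 + 5) = 1/13. Comparing u² coeff: P = -R = -1/169
Result: (-1/169)/(u - 8) + (1/13)/(u - 8)² + (1/169)/(u + 5)


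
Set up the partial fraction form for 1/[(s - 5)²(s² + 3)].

Repeated linear + quadratic: A/(s - 5) + B/(s - 5)² + (Cs + D)/(s² + 3)


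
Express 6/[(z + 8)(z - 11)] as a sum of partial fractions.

6/(z + 8)(z - 11) = A/(z + 8) + B/(z - 11). A = 6/(-8 - 11) = -6/19, B = 6/(11 + 8) = 6/19
Result: (-6/19)/(z + 8) + (6/19)/(z - 11)


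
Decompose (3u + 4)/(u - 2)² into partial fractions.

(3u + 4) = A(u - 2) + B. At u = 2: B = 3·2 + 4 = 10. Coeff of u: A = 3
Result: 3/(u - 2) + 10/(u - 2)²


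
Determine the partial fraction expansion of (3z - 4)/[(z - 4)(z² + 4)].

At z=4: α = (3·4 - 4)/(4² + 4) = 2/5. β = -α = -2/5, γ = 3 - 4·α = 7/5
Result: (2/5)/(z - 4) - ((2/5)z - 7/5)/(z² + 4)


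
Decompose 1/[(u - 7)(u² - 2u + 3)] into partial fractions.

Cover-up at u = 7: α = 1/(7² - 2·7 + 3) = 1/38. Then β = -α = -1/38, γ = -α·(-2 + 7) = -5/38
Result: (1/38)/(u - 7) - ((1/38)u + 5/38)/(u² - 2u + 3)


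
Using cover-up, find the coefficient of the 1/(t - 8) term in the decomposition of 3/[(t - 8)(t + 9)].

Cover (t - 8), set t=8: 3/((t + 9) at t=8) = 3/(17) = 3/17


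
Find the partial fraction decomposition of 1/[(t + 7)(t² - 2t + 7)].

Cover-up at t = -7: P = 1/((-7)² - 2·(-7) + 7) = 1/70. Then Q = -P = -1/70, R = -P·(-2 - 7) = 9/70
Result: (1/70)/(t + 7) - ((1/70)t - 9/70)/(t² - 2t + 7)


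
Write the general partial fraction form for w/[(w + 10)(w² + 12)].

Linear + irreducible quadratic: A/(w + 10) + (Bw + C)/(w² + 12)


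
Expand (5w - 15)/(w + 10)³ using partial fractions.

(5w - 15) = P(w + 10)² + Q(w + 10) + R. At w = -10: R = 5·(-10) - 15 = -65. Coefficients: P = 0, Q = 5
Result: 5/(w + 10)² - 65/(w + 10)³


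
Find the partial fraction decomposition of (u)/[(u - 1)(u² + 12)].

At u=1: α = (1·1 + 0)/(1² + 12) = 1/13. β = -α = -1/13, γ = 1 - 1·α = 12/13
Result: (1/13)/(u - 1) - ((1/13)u - 12/13)/(u² + 12)


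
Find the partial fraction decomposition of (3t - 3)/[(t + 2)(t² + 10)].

At t=-2: A = (3·(-2) - 3)/((-2)² + 10) = -9/14. B = -A = 9/14, C = 3 - (-2)·A = 12/7
Result: (-9/14)/(t + 2) + ((9/14)t + 12/7)/(t² + 10)


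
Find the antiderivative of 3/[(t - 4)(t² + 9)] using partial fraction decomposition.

Cover-up at t=4: P = 3/(4²+9) = 3/25. Coeff matching: Q = -3/25, R = -12/25. Decomposition: (3/25)/(t - 4) - ((3/25)t + 12/25)/(t² + 9). Integrate: linear → ln, quadratic → (1/2)ln + arctan: (3/25) ln|(t - 4)| - (3/50) ln(t² + 9) - (4/25) arctan(t/3) + C


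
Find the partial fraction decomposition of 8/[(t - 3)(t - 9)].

8/(t - 3)(t - 9) = α/(t - 3) + β/(t - 9). α = 8/(3 - 9) = -4/3, β = 8/(9 - 3) = 4/3
Result: (-4/3)/(t - 3) + (4/3)/(t - 9)


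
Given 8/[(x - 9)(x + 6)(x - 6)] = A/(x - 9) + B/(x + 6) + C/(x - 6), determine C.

Cover-up at x = 6: C = 8/[(6 - 9)(6 + 6)] = 8/[(-3)(12)] = -8/36 = -2/9


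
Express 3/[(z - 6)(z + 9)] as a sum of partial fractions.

3/(z - 6)(z + 9) = α/(z - 6) + β/(z + 9). α = 3/(6 + 9) = 1/5, β = 3/(-9 - 6) = -1/5
Result: (1/5)/(z - 6) - (1/5)/(z + 9)


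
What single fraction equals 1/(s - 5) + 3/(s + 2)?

Common denominator (s - 5)(s + 2). Numerator: 1(s + 2) + 3(s - 5) = (s + 2) + (3s - 15) = 4s - 13
Result: (4s - 13)/[(s - 5)(s + 2)]


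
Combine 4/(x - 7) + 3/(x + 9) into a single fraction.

Common denominator (x - 7)(x + 9). Numerator: 4(x + 9) + 3(x - 7) = (4x + 36) + (3x - 21) = 7x + 15
Result: (7x + 15)/[(x - 7)(x + 9)]


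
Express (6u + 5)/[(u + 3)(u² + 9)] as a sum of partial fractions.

At u=-3: A = (6·(-3) + 5)/((-3)² + 9) = -13/18. B = -A = 13/18, C = 6 - (-3)·A = 23/6
Result: (-13/18)/(u + 3) + ((13/18)u + 23/6)/(u² + 9)


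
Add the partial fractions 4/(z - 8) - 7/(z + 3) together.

Common denominator (z - 8)(z + 3). Numerator: 4(z + 3) - 7(z - 8) = (4z + 12) - (7z - 56) = -3z + 68
Result: (-3z + 68)/[(z - 8)(z + 3)]


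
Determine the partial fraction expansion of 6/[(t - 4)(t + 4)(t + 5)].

Using cover-up method: α = 1/12, β = -3/4, γ = 2/3
Result: (1/12)/(t - 4) - (3/4)/(t + 4) + (2/3)/(t + 5)


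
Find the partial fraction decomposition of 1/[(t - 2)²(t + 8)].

Cover-up at t=-8: γ = 1/(-8 - 2)² = 1/100. Cover-up at t=2: β = 1/(2 + 8) = 1/10. Comparing t² coeff: α = -γ = -1/100
Result: (-1/100)/(t - 2) + (1/10)/(t - 2)² + (1/100)/(t + 8)


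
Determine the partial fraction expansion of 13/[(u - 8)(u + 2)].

13/(u - 8)(u + 2) = P/(u - 8) + Q/(u + 2). P = 13/(8 + 2) = 13/10, Q = 13/(-2 - 8) = -13/10
Result: (13/10)/(u - 8) - (13/10)/(u + 2)


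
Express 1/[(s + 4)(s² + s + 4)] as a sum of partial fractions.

Cover-up at s = -4: P = 1/((-4)² + 1·(-4) + 4) = 1/16. Then Q = -P = -1/16, R = -P·(1 - 4) = 3/16
Result: (1/16)/(s + 4) - ((1/16)s - 3/16)/(s² + s + 4)


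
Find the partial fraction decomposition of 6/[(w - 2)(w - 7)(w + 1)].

Using cover-up method: P = -2/5, Q = 3/20, R = 1/4
Result: (-2/5)/(w - 2) + (3/20)/(w - 7) + (1/4)/(w + 1)


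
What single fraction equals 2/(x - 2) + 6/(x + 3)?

Common denominator (x - 2)(x + 3). Numerator: 2(x + 3) + 6(x - 2) = (2x + 6) + (6x - 12) = 8x - 6
Result: (8x - 6)/[(x - 2)(x + 3)]


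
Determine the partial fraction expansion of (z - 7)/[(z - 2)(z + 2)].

At z=2: α = (1·2 - 7)/(2 + 2) = -5/4. At z=-2: β = (1·(-2) - 7)/(-2 - 2) = 9/4
Result: (-5/4)/(z - 2) + (9/4)/(z + 2)


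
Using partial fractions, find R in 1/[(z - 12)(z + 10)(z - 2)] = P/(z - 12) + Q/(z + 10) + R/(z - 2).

Cover-up at z = 2: R = 1/[(2 - 12)(2 + 10)] = 1/[(-10)(12)] = -1/120


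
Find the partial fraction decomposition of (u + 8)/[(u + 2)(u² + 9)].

At u=-2: P = (1·(-2) + 8)/((-2)² + 9) = 6/13. Q = -P = -6/13, R = 1 - (-2)·P = 25/13
Result: (6/13)/(u + 2) - ((6/13)u - 25/13)/(u² + 9)


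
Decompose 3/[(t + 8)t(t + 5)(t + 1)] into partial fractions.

Using Heaviside cover-up: (-1/56)/(t + 8) + (3/40)/t + (1/20)/(t + 5) - (3/28)/(t + 1)


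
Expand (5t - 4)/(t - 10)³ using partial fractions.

(5t - 4) = α(t - 10)² + β(t - 10) + γ. At t = 10: γ = 5·10 - 4 = 46. Coefficients: α = 0, β = 5
Result: 5/(t - 10)² + 46/(t - 10)³


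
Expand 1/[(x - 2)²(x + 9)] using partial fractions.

Cover-up at x=-9: R = 1/(-9 - 2)² = 1/121. Cover-up at x=2: Q = 1/(2 + 9) = 1/11. Comparing x² coeff: P = -R = -1/121
Result: (-1/121)/(x - 2) + (1/11)/(x - 2)² + (1/121)/(x + 9)


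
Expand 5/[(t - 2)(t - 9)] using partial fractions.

5/(t - 2)(t - 9) = A/(t - 2) + B/(t - 9). A = 5/(2 - 9) = -5/7, B = 5/(9 - 2) = 5/7
Result: (-5/7)/(t - 2) + (5/7)/(t - 9)


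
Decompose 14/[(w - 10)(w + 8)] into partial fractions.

14/(w - 10)(w + 8) = α/(w - 10) + β/(w + 8). α = 14/(10 + 8) = 7/9, β = 14/(-8 - 10) = -7/9
Result: (7/9)/(w - 10) - (7/9)/(w + 8)


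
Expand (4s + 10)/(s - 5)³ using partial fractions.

(4s + 10) = α(s - 5)² + β(s - 5) + γ. At s = 5: γ = 4·5 + 10 = 30. Coefficients: α = 0, β = 4
Result: 4/(s - 5)² + 30/(s - 5)³


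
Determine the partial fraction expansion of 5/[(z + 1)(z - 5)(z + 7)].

Using cover-up method: P = -5/36, Q = 5/72, R = 5/72
Result: (-5/36)/(z + 1) + (5/72)/(z - 5) + (5/72)/(z + 7)


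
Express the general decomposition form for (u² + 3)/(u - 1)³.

Repeated linear factor (power 3): P/(u - 1) + Q/(u - 1)² + R/(u - 1)³


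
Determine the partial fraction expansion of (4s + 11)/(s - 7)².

(4s + 11) = P(s - 7) + Q. At s = 7: Q = 4·7 + 11 = 39. Coeff of s: P = 4
Result: 4/(s - 7) + 39/(s - 7)²


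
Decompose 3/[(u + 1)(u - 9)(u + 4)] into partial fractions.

Using cover-up method: A = -1/10, B = 3/130, C = 1/13
Result: (-1/10)/(u + 1) + (3/130)/(u - 9) + (1/13)/(u + 4)


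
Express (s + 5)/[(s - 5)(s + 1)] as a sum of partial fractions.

At s=5: A = (1·5 + 5)/(5 + 1) = 5/3. At s=-1: B = (1·(-1) + 5)/(-1 - 5) = -2/3
Result: (5/3)/(s - 5) - (2/3)/(s + 1)


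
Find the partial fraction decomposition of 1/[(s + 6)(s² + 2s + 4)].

Cover-up at s = -6: P = 1/((-6)² + 2·(-6) + 4) = 1/28. Then Q = -P = -1/28, R = -P·(2 - 6) = 1/7
Result: (1/28)/(s + 6) - ((1/28)s - 1/7)/(s² + 2s + 4)


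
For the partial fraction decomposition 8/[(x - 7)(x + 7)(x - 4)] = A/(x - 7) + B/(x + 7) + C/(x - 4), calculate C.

Cover-up at x = 4: C = 8/[(4 - 7)(4 + 7)] = 8/[(-3)(11)] = -8/33


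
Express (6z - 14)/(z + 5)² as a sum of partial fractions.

(6z - 14) = α(z + 5) + β. At z = -5: β = 6·(-5) - 14 = -44. Coeff of z: α = 6
Result: 6/(z + 5) - 44/(z + 5)²


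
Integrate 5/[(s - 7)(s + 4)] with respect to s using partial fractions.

Decompose: 5/[(s - 7)(s + 4)] = (5/11)/(s - 7) - (5/11)/(s + 4). Integrate each term: (5/11) ln|(s - 7)| - (5/11) ln|(s + 4)| + C


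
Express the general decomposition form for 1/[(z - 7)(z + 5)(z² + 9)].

Two linear + quadratic: α/(z - 7) + β/(z + 5) + (γz + δ)/(z² + 9)


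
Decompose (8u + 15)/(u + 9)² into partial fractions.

(8u + 15) = P(u + 9) + Q. At u = -9: Q = 8·(-9) + 15 = -57. Coeff of u: P = 8
Result: 8/(u + 9) - 57/(u + 9)²


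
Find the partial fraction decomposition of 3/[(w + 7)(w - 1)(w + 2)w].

Using Heaviside cover-up: (-3/280)/(w + 7) + (1/8)/(w - 1) + (1/10)/(w + 2) - (3/14)/w


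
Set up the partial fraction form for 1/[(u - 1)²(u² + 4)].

Repeated linear + quadratic: A/(u - 1) + B/(u - 1)² + (Cu + D)/(u² + 4)


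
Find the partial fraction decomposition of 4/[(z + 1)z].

4/(z + 1)z = P/(z + 1) + Q/z. P = 4/(-1 - 0) = -4, Q = 4/(0 + 1) = 4
Result: -4/(z + 1) + 4/z


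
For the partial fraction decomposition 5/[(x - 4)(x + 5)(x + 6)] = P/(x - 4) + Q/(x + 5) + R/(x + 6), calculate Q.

Cover-up at x = -5: Q = 5/[(-5 - 4)(-5 + 6)] = 5/[(-9)(1)] = -5/9


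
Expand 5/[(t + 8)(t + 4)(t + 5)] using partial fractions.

Using cover-up method: P = 5/12, Q = 5/4, R = -5/3
Result: (5/12)/(t + 8) + (5/4)/(t + 4) - (5/3)/(t + 5)


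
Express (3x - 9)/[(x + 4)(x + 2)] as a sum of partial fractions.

At x=-4: α = (3·(-4) - 9)/(-4 + 2) = 21/2. At x=-2: β = (3·(-2) - 9)/(-2 + 4) = -15/2
Result: (21/2)/(x + 4) - (15/2)/(x + 2)


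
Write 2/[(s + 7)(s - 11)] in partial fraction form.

2/(s + 7)(s - 11) = A/(s + 7) + B/(s - 11). A = 2/(-7 - 11) = -1/9, B = 2/(11 + 7) = 1/9
Result: (-1/9)/(s + 7) + (1/9)/(s - 11)


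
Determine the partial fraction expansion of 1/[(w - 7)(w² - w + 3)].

Cover-up at w = 7: A = 1/(7² - 1·7 + 3) = 1/45. Then B = -A = -1/45, C = -A·(-1 + 7) = -2/15
Result: (1/45)/(w - 7) - ((1/45)w + 2/15)/(w² - w + 3)


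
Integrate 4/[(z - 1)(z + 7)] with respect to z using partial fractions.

Decompose: 4/[(z - 1)(z + 7)] = (1/2)/(z - 1) - (1/2)/(z + 7). Integrate each term: (1/2) ln|(z - 1)| - (1/2) ln|(z + 7)| + C


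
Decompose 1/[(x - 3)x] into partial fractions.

1/(x - 3)x = P/(x - 3) + Q/x. P = 1/(3 - 0) = 1/3, Q = 1/(0 - 3) = -1/3
Result: (1/3)/(x - 3) - (1/3)/x


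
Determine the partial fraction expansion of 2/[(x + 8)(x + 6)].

2/(x + 8)(x + 6) = α/(x + 8) + β/(x + 6). α = 2/(-8 + 6) = -1, β = 2/(-6 + 8) = 1
Result: -1/(x + 8) + 1/(x + 6)


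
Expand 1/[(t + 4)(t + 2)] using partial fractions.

1/(t + 4)(t + 2) = α/(t + 4) + β/(t + 2). α = 1/(-4 + 2) = -1/2, β = 1/(-2 + 4) = 1/2
Result: (-1/2)/(t + 4) + (1/2)/(t + 2)


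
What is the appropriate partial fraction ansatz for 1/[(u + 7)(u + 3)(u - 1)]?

Three distinct linear factors: α/(u + 7) + β/(u + 3) + γ/(u - 1)


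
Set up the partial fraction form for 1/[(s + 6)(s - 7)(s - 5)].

Three distinct linear factors: P/(s + 6) + Q/(s - 7) + R/(s - 5)


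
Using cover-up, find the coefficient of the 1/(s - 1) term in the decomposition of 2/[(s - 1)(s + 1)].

Cover (s - 1), set s=1: 2/((s + 1) at s=1) = 2/(2) = 1


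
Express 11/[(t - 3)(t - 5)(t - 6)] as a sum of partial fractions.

Using cover-up method: A = 11/6, B = -11/2, C = 11/3
Result: (11/6)/(t - 3) - (11/2)/(t - 5) + (11/3)/(t - 6)


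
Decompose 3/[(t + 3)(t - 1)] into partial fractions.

3/(t + 3)(t - 1) = A/(t + 3) + B/(t - 1). A = 3/(-3 - 1) = -3/4, B = 3/(1 + 3) = 3/4
Result: (-3/4)/(t + 3) + (3/4)/(t - 1)


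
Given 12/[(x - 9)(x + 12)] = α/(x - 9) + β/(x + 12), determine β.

Cover-up at x = -12: β = 12/(-12 - 9) = -12/21 = -4/7


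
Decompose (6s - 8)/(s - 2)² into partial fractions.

(6s - 8) = α(s - 2) + β. At s = 2: β = 6·2 - 8 = 4. Coeff of s: α = 6
Result: 6/(s - 2) + 4/(s - 2)²


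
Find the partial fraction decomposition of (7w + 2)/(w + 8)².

(7w + 2) = α(w + 8) + β. At w = -8: β = 7·(-8) + 2 = -54. Coeff of w: α = 7
Result: 7/(w + 8) - 54/(w + 8)²


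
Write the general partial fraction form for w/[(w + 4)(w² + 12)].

Linear + irreducible quadratic: α/(w + 4) + (βw + γ)/(w² + 12)


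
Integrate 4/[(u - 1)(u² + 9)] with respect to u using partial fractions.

Cover-up at u=1: A = 4/(1²+9) = 2/5. Coeff matching: B = -2/5, C = -2/5. Decomposition: (2/5)/(u - 1) - ((2/5)u + 2/5)/(u² + 9). Integrate: linear → ln, quadratic → (1/2)ln + arctan: (2/5) ln|(u - 1)| - (1/5) ln(u² + 9) - (2/15) arctan(u/3) + C


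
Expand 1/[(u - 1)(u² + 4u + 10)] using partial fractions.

Cover-up at u = 1: A = 1/(1² + 4·1 + 10) = 1/15. Then B = -A = -1/15, C = -A·(4 + 1) = -1/3
Result: (1/15)/(u - 1) - ((1/15)u + 1/3)/(u² + 4u + 10)


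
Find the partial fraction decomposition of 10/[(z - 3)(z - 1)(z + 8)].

Using cover-up method: P = 5/11, Q = -5/9, R = 10/99
Result: (5/11)/(z - 3) - (5/9)/(z - 1) + (10/99)/(z + 8)


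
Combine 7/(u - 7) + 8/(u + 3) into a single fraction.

Common denominator (u - 7)(u + 3). Numerator: 7(u + 3) + 8(u - 7) = (7u + 21) + (8u - 56) = 15u - 35
Result: (15u - 35)/[(u - 7)(u + 3)]


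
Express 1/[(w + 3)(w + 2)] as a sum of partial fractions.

1/(w + 3)(w + 2) = A/(w + 3) + B/(w + 2). A = 1/(-3 + 2) = -1, B = 1/(-2 + 3) = 1
Result: -1/(w + 3) + 1/(w + 2)


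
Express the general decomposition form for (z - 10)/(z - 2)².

Repeated linear factor: P/(z - 2) + Q/(z - 2)²


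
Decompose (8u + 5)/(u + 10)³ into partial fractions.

(8u + 5) = A(u + 10)² + B(u + 10) + C. At u = -10: C = 8·(-10) + 5 = -75. Coefficients: A = 0, B = 8
Result: 8/(u + 10)² - 75/(u + 10)³


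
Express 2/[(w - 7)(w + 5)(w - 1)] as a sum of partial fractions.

Using cover-up method: P = 1/36, Q = 1/36, R = -1/18
Result: (1/36)/(w - 7) + (1/36)/(w + 5) - (1/18)/(w - 1)


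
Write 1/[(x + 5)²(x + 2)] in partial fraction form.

Cover-up at x=-2: C = 1/(-2 + 5)² = 1/9. Cover-up at x=-5: B = 1/(-5 + 2) = -1/3. Comparing x² coeff: A = -C = -1/9
Result: (-1/9)/(x + 5) - (1/3)/(x + 5)² + (1/9)/(x + 2)


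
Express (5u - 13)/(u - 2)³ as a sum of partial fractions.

(5u - 13) = A(u - 2)² + B(u - 2) + C. At u = 2: C = 5·2 - 13 = -3. Coefficients: A = 0, B = 5
Result: 5/(u - 2)² - 3/(u - 2)³


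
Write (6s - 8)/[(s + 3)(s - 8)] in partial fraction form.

At s=-3: α = (6·(-3) - 8)/(-3 - 8) = 26/11. At s=8: β = (6·8 - 8)/(8 + 3) = 40/11
Result: (26/11)/(s + 3) + (40/11)/(s - 8)


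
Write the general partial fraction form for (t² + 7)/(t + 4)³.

Repeated linear factor (power 3): α/(t + 4) + β/(t + 4)² + γ/(t + 4)³


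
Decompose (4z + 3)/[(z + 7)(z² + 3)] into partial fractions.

At z=-7: P = (4·(-7) + 3)/((-7)² + 3) = -25/52. Q = -P = 25/52, R = 4 - (-7)·P = 33/52
Result: (-25/52)/(z + 7) + ((25/52)z + 33/52)/(z² + 3)


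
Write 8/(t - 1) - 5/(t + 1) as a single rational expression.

Common denominator (t - 1)(t + 1). Numerator: 8(t + 1) - 5(t - 1) = (8t + 8) - (5t - 5) = 3t + 13
Result: (3t + 13)/[(t - 1)(t + 1)]


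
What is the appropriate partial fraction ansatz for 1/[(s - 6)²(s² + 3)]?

Repeated linear + quadratic: A/(s - 6) + B/(s - 6)² + (Cs + D)/(s² + 3)


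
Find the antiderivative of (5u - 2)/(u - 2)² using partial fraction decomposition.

Decompose: A = 5, B = 5·2 - 2 = 8, so (5u - 2)/(u - 2)² = 5/(u - 2) + 8/(u - 2)². Integrate: ∫ A/(u - 2) du = 5 ln|(u - 2)|; ∫ B/(u - 2)² du = -8/(u - 2). Sum: 5 ln|(u - 2)| - 8/(u - 2) + C


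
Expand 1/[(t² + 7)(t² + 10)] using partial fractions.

Coefficient matching gives P = R = 0, Q = 1/(10-7) = 1/3, S = -Q = -1/3
Result: (1/3)/(t² + 7) - (1/3)/(t² + 10)


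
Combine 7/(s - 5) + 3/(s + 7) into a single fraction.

Common denominator (s - 5)(s + 7). Numerator: 7(s + 7) + 3(s - 5) = (7s + 49) + (3s - 15) = 10s + 34
Result: (10s + 34)/[(s - 5)(s + 7)]


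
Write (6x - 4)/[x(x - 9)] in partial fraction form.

At x=0: α = (6·0 - 4)/(0 - 9) = 4/9. At x=9: β = (6·9 - 4)/(9 - 0) = 50/9
Result: (4/9)/x + (50/9)/(x - 9)


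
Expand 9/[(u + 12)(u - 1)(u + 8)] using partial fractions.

Using cover-up method: α = 9/52, β = 1/13, γ = -1/4
Result: (9/52)/(u + 12) + (1/13)/(u - 1) - (1/4)/(u + 8)


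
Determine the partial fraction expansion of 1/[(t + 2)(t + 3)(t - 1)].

Using cover-up method: α = -1/3, β = 1/4, γ = 1/12
Result: (-1/3)/(t + 2) + (1/4)/(t + 3) + (1/12)/(t - 1)


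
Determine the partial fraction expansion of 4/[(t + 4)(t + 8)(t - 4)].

Using cover-up method: P = -1/8, Q = 1/12, R = 1/24
Result: (-1/8)/(t + 4) + (1/12)/(t + 8) + (1/24)/(t - 4)


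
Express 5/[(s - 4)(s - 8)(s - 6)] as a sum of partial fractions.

Using cover-up method: A = 5/8, B = 5/8, C = -5/4
Result: (5/8)/(s - 4) + (5/8)/(s - 8) - (5/4)/(s - 6)


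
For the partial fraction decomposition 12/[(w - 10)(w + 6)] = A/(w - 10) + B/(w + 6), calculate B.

Cover-up at w = -6: B = 12/(-6 - 10) = -12/16 = -3/4


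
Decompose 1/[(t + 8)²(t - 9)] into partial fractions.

Cover-up at t=9: γ = 1/(9 + 8)² = 1/289. Cover-up at t=-8: β = 1/(-8 - 9) = -1/17. Comparing t² coeff: α = -γ = -1/289
Result: (-1/289)/(t + 8) - (1/17)/(t + 8)² + (1/289)/(t - 9)


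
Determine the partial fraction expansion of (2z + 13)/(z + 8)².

(2z + 13) = A(z + 8) + B. At z = -8: B = 2·(-8) + 13 = -3. Coeff of z: A = 2
Result: 2/(z + 8) - 3/(z + 8)²


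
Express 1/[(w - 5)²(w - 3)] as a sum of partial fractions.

Cover-up at w=3: R = 1/(3 - 5)² = 1/4. Cover-up at w=5: Q = 1/(5 - 3) = 1/2. Comparing w² coeff: P = -R = -1/4
Result: (-1/4)/(w - 5) + (1/2)/(w - 5)² + (1/4)/(w - 3)


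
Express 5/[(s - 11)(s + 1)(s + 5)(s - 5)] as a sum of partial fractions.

Using Heaviside cover-up: (5/1152)/(s - 11) + (5/288)/(s + 1) - (1/128)/(s + 5) - (1/72)/(s - 5)


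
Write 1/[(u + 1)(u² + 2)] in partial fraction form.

Cover-up at u = -1: A = 1/((-1)² + 2) = 1/3. Then B = -A = -1/3, C = -A·(0 - 1) = 1/3
Result: (1/3)/(u + 1) - ((1/3)u - 1/3)/(u² + 2)


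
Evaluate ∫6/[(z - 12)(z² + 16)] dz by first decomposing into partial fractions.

Cover-up at z=12: A = 6/(12²+16) = 3/80. Coeff matching: B = -3/80, C = -9/20. Decomposition: (3/80)/(z - 12) - ((3/80)z + 9/20)/(z² + 16). Integrate: linear → ln, quadratic → (1/2)ln + arctan: (3/80) ln|(z - 12)| - (3/160) ln(z² + 16) - (9/80) arctan(z/4) + C


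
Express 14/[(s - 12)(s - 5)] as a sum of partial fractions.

14/(s - 12)(s - 5) = A/(s - 12) + B/(s - 5). A = 14/(12 - 5) = 2, B = 14/(5 - 12) = -2
Result: 2/(s - 12) - 2/(s - 5)


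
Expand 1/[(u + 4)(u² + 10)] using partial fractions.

Cover-up at u = -4: P = 1/((-4)² + 10) = 1/26. Then Q = -P = -1/26, R = -P·(0 - 4) = 2/13
Result: (1/26)/(u + 4) - ((1/26)u - 2/13)/(u² + 10)


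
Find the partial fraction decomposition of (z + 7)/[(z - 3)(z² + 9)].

At z=3: α = (1·3 + 7)/(3² + 9) = 5/9. β = -α = -5/9, γ = 1 - 3·α = -2/3
Result: (5/9)/(z - 3) - ((5/9)z + 2/3)/(z² + 9)


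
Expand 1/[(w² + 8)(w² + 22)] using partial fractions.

Coefficient matching gives α = γ = 0, β = 1/(22-8) = 1/14, δ = -β = -1/14
Result: (1/14)/(w² + 8) - (1/14)/(w² + 22)


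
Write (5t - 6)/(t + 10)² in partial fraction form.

(5t - 6) = A(t + 10) + B. At t = -10: B = 5·(-10) - 6 = -56. Coeff of t: A = 5
Result: 5/(t + 10) - 56/(t + 10)²


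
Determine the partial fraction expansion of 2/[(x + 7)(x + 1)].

2/(x + 7)(x + 1) = α/(x + 7) + β/(x + 1). α = 2/(-7 + 1) = -1/3, β = 2/(-1 + 7) = 1/3
Result: (-1/3)/(x + 7) + (1/3)/(x + 1)


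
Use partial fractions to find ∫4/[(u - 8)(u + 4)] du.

Decompose: 4/[(u - 8)(u + 4)] = (1/3)/(u - 8) - (1/3)/(u + 4). Integrate each term: (1/3) ln|(u - 8)| - (1/3) ln|(u + 4)| + C


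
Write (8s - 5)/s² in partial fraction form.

(8s - 5) = As + B. At s = 0: B = 8·0 - 5 = -5. Coeff of s: A = 8
Result: 8/s - 5/s²


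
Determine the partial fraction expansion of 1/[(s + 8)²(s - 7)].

Cover-up at s=7: γ = 1/(7 + 8)² = 1/225. Cover-up at s=-8: β = 1/(-8 - 7) = -1/15. Comparing s² coeff: α = -γ = -1/225
Result: (-1/225)/(s + 8) - (1/15)/(s + 8)² + (1/225)/(s - 7)


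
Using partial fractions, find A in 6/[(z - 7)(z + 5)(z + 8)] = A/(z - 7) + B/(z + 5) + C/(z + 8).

Cover-up at z = 7: A = 6/[(7 + 5)(7 + 8)] = 6/[(12)(15)] = 6/180 = 1/30


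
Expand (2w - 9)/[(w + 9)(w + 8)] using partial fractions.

At w=-9: P = (2·(-9) - 9)/(-9 + 8) = 27. At w=-8: Q = (2·(-8) - 9)/(-8 + 9) = -25
Result: 27/(w + 9) - 25/(w + 8)


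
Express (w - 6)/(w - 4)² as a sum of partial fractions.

(w - 6) = P(w - 4) + Q. At w = 4: Q = 1·4 - 6 = -2. Coeff of w: P = 1
Result: 1/(w - 4) - 2/(w - 4)²


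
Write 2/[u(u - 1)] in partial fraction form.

2/u(u - 1) = α/u + β/(u - 1). α = 2/(0 - 1) = -2, β = 2/(1 - 0) = 2
Result: -2/u + 2/(u - 1)


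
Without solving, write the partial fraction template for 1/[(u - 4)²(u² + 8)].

Repeated linear + quadratic: A/(u - 4) + B/(u - 4)² + (Cu + D)/(u² + 8)


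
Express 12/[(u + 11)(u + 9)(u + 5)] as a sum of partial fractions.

Using cover-up method: P = 1, Q = -3/2, R = 1/2
Result: 1/(u + 11) - (3/2)/(u + 9) + (1/2)/(u + 5)


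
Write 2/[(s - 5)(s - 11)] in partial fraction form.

2/(s - 5)(s - 11) = α/(s - 5) + β/(s - 11). α = 2/(5 - 11) = -1/3, β = 2/(11 - 5) = 1/3
Result: (-1/3)/(s - 5) + (1/3)/(s - 11)


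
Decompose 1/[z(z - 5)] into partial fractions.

1/z(z - 5) = α/z + β/(z - 5). α = 1/(0 - 5) = -1/5, β = 1/(5 - 0) = 1/5
Result: (-1/5)/z + (1/5)/(z - 5)


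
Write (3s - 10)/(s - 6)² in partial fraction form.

(3s - 10) = A(s - 6) + B. At s = 6: B = 3·6 - 10 = 8. Coeff of s: A = 3
Result: 3/(s - 6) + 8/(s - 6)²


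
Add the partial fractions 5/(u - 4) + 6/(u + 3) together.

Common denominator (u - 4)(u + 3). Numerator: 5(u + 3) + 6(u - 4) = (5u + 15) + (6u - 24) = 11u - 9
Result: (11u - 9)/[(u - 4)(u + 3)]


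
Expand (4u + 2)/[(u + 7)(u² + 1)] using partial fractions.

At u=-7: α = (4·(-7) + 2)/((-7)² + 1) = -13/25. β = -α = 13/25, γ = 4 - (-7)·α = 9/25
Result: (-13/25)/(u + 7) + ((13/25)u + 9/25)/(u² + 1)


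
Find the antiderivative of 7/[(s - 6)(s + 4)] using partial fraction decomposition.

Decompose: 7/[(s - 6)(s + 4)] = (7/10)/(s - 6) - (7/10)/(s + 4). Integrate each term: (7/10) ln|(s - 6)| - (7/10) ln|(s + 4)| + C


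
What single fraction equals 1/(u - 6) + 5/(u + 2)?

Common denominator (u - 6)(u + 2). Numerator: 1(u + 2) + 5(u - 6) = (u + 2) + (5u - 30) = 6u - 28
Result: (6u - 28)/[(u - 6)(u + 2)]


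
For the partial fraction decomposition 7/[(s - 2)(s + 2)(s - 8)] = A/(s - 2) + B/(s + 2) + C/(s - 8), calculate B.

Cover-up at s = -2: B = 7/[(-2 - 2)(-2 - 8)] = 7/[(-4)(-10)] = 7/40


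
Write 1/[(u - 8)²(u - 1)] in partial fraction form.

Cover-up at u=1: γ = 1/(1 - 8)² = 1/49. Cover-up at u=8: β = 1/(8 - 1) = 1/7. Comparing u² coeff: α = -γ = -1/49
Result: (-1/49)/(u - 8) + (1/7)/(u - 8)² + (1/49)/(u - 1)


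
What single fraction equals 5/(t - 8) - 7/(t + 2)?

Common denominator (t - 8)(t + 2). Numerator: 5(t + 2) - 7(t - 8) = (5t + 10) - (7t - 56) = -2t + 66
Result: (-2t + 66)/[(t - 8)(t + 2)]


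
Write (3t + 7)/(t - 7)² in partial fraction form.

(3t + 7) = α(t - 7) + β. At t = 7: β = 3·7 + 7 = 28. Coeff of t: α = 3
Result: 3/(t - 7) + 28/(t - 7)²


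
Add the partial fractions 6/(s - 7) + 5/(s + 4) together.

Common denominator (s - 7)(s + 4). Numerator: 6(s + 4) + 5(s - 7) = (6s + 24) + (5s - 35) = 11s - 11
Result: (11s - 11)/[(s - 7)(s + 4)]


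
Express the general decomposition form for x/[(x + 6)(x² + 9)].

Linear + irreducible quadratic: P/(x + 6) + (Qx + R)/(x² + 9)


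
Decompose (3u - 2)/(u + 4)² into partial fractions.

(3u - 2) = A(u + 4) + B. At u = -4: B = 3·(-4) - 2 = -14. Coeff of u: A = 3
Result: 3/(u + 4) - 14/(u + 4)²


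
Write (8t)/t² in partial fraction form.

(8t) = At + B. At t = 0: B = 8·0 + 0 = 0. Coeff of t: A = 8
Result: 8/t


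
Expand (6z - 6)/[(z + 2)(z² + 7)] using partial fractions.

At z=-2: P = (6·(-2) - 6)/((-2)² + 7) = -18/11. Q = -P = 18/11, R = 6 - (-2)·P = 30/11
Result: (-18/11)/(z + 2) + ((18/11)z + 30/11)/(z² + 7)


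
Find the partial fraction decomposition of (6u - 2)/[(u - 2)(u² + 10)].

At u=2: P = (6·2 - 2)/(2² + 10) = 5/7. Q = -P = -5/7, R = 6 - 2·P = 32/7
Result: (5/7)/(u - 2) - ((5/7)u - 32/7)/(u² + 10)


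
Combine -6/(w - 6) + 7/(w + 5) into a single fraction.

Common denominator (w - 6)(w + 5). Numerator: -6(w + 5) + 7(w - 6) = (-6w - 30) + (7w - 42) = w - 72
Result: (w - 72)/[(w - 6)(w + 5)]


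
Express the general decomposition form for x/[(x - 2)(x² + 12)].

Linear + irreducible quadratic: A/(x - 2) + (Bx + C)/(x² + 12)


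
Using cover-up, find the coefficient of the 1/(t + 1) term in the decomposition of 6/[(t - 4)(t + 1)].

Cover (t + 1), set t=-1: 6/((t - 4) at t=-1) = 6/(-5) = -6/5


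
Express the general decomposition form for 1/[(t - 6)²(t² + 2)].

Repeated linear + quadratic: A/(t - 6) + B/(t - 6)² + (Ct + D)/(t² + 2)


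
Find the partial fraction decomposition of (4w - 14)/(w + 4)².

(4w - 14) = A(w + 4) + B. At w = -4: B = 4·(-4) - 14 = -30. Coeff of w: A = 4
Result: 4/(w + 4) - 30/(w + 4)²


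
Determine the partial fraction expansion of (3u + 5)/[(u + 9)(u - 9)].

At u=-9: α = (3·(-9) + 5)/(-9 - 9) = 11/9. At u=9: β = (3·9 + 5)/(9 + 9) = 16/9
Result: (11/9)/(u + 9) + (16/9)/(u - 9)


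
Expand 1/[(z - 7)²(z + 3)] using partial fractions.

Cover-up at z=-3: C = 1/(-3 - 7)² = 1/100. Cover-up at z=7: B = 1/(7 + 3) = 1/10. Comparing z² coeff: A = -C = -1/100
Result: (-1/100)/(z - 7) + (1/10)/(z - 7)² + (1/100)/(z + 3)


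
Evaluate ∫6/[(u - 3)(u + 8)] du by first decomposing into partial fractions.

Decompose: 6/[(u - 3)(u + 8)] = (6/11)/(u - 3) - (6/11)/(u + 8). Integrate each term: (6/11) ln|(u - 3)| - (6/11) ln|(u + 8)| + C


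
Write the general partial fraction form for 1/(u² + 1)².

Repeated quadratic factor: (αu + β)/(u² + 1) + (γu + δ)/(u² + 1)²


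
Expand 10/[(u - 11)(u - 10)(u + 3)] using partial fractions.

Using cover-up method: α = 5/7, β = -10/13, γ = 5/91
Result: (5/7)/(u - 11) - (10/13)/(u - 10) + (5/91)/(u + 3)


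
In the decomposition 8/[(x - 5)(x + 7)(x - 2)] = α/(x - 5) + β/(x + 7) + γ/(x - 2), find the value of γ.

Cover-up at x = 2: γ = 8/[(2 - 5)(2 + 7)] = 8/[(-3)(9)] = -8/27


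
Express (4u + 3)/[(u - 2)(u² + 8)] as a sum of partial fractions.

At u=2: P = (4·2 + 3)/(2² + 8) = 11/12. Q = -P = -11/12, R = 4 - 2·P = 13/6
Result: (11/12)/(u - 2) - ((11/12)u - 13/6)/(u² + 8)


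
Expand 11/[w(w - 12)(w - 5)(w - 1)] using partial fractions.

Using Heaviside cover-up: (-11/60)/w + (1/84)/(w - 12) - (11/140)/(w - 5) + (1/4)/(w - 1)


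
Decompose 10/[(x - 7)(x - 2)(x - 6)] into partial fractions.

Using cover-up method: P = 2, Q = 1/2, R = -5/2
Result: 2/(x - 7) + (1/2)/(x - 2) - (5/2)/(x - 6)


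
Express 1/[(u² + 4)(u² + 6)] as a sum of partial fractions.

Coefficient matching gives P = R = 0, Q = 1/(6-4) = 1/2, S = -Q = -1/2
Result: (1/2)/(u² + 4) - (1/2)/(u² + 6)


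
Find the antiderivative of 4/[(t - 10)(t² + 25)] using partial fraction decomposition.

Cover-up at t=10: A = 4/(10²+25) = 4/125. Coeff matching: B = -4/125, C = -8/25. Decomposition: (4/125)/(t - 10) - ((4/125)t + 8/25)/(t² + 25). Integrate: linear → ln, quadratic → (1/2)ln + arctan: (4/125) ln|(t - 10)| - (2/125) ln(t² + 25) - (8/125) arctan(t/5) + C


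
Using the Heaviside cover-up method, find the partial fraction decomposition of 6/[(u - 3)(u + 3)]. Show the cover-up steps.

Cover (u - 3): set u=3, get α = 6/(3 + 3) = 1. Cover (u + 3): set u=-3, get β = 6/(-3 - 3) = -1.
Result: 1/(u - 3) - 1/(u + 3)


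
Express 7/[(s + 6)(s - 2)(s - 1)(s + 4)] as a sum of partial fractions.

Using Heaviside cover-up: (-1/16)/(s + 6) + (7/48)/(s - 2) - (1/5)/(s - 1) + (7/60)/(s + 4)


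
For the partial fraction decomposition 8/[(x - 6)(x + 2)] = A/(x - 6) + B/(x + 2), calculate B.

Cover-up at x = -2: B = 8/(-2 - 6) = -8/8 = -1


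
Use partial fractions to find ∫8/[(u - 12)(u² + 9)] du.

Cover-up at u=12: A = 8/(12²+9) = 8/153. Coeff matching: B = -8/153, C = -32/51. Decomposition: (8/153)/(u - 12) - ((8/153)u + 32/51)/(u² + 9). Integrate: linear → ln, quadratic → (1/2)ln + arctan: (8/153) ln|(u - 12)| - (4/153) ln(u² + 9) - (32/153) arctan(u/3) + C
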